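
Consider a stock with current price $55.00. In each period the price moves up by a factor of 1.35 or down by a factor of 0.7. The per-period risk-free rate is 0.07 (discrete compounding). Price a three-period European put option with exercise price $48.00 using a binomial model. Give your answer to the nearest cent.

Risk-neutral probability p = (1 + 0.07 − 0.7)/(1.35 − 0.7) = 0.3700/0.6500 = 0.5692
Terminal stock prices: S_uuu = 135.3, S_uud = 70.17, S_udd = 36.38, S_ddd = 18.86
Terminal payoffs (K − S): max(-87.32, 0) = 0, max(-22.17, 0) = 0, max(11.62, 0) = 11.62, max(29.14, 0) = 29.14
Node uu (S = 100.2): V_uu = 1/1.07·[0.5692·0.0000 + 0.4308·0.0000] = 0.0000
Node ud (S = 51.97): V_ud = 1/1.07·[0.5692·0.0000 + 0.4308·11.6175] = 4.6771
Node dd (S = 26.95): V_dd = 1/1.07·[0.5692·11.6175 + 0.4308·29.1350] = 17.9098
Node u (S = 74.25): V_u = 1/1.07·[0.5692·0.0000 + 0.4308·4.6771] = 1.8829
Node d (S = 38.5): V_d = 1/1.07·[0.5692·4.6771 + 0.4308·17.9098] = 9.6984
Node 0 (S = 55): V_0 = 1/1.07·[0.5692·1.8829 + 0.4308·9.6984] = 4.9062

$4.91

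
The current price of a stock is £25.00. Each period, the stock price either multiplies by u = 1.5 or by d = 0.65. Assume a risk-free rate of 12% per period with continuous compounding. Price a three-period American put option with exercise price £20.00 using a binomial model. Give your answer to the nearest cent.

Risk-neutral probability p = (e^0.12 − 0.65)/(1.5 − 0.65) = 0.4775/0.8500 = 0.5618
Terminal stock prices: S_uuu = 84.38, S_uud = 36.56, S_udd = 15.84, S_ddd = 6.866
Terminal payoffs (K − S): max(-64.38, 0) = 0, max(-16.56, 0) = 0, max(4.156, 0) = 4.156, max(13.13, 0) = 13.13
Node uu (S = 56.25): continuation = e^(−0.12)·[0.5618·0.0000 + 0.4382·0.0000] = 0.0000; exercise value = 0.0000 ≤ continuation, so V_uu = 0.0000
Node ud (S = 24.38): continuation = e^(−0.12)·[0.5618·0.0000 + 0.4382·4.1562] = 1.6155; exercise value = 0.0000 ≤ continuation, so V_ud = 1.6155
Node dd (S = 10.56): continuation = e^(−0.12)·[0.5618·4.1562 + 0.4382·13.1344] = 7.1759; exercise value = 9.4375 > continuation, so V_dd = 9.4375 (exercise)
Node u (S = 37.5): continuation = e^(−0.12)·[0.5618·0.0000 + 0.4382·1.6155] = 0.6279; exercise value = 0.0000 ≤ continuation, so V_u = 0.6279
Node d (S = 16.25): continuation = e^(−0.12)·[0.5618·1.6155 + 0.4382·9.4375] = 4.4731; exercise value = 3.7500 ≤ continuation, so V_d = 4.4731
Node 0 (S = 25): continuation = e^(−0.12)·[0.5618·0.6279 + 0.4382·4.4731] = 2.0515; exercise value = 0.0000 ≤ continuation, so V_0 = 2.0515

£2.05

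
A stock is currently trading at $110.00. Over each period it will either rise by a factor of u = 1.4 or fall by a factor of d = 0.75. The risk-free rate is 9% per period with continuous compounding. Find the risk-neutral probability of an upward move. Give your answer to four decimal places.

p = 0.5295

Risk-neutral probability p = (e^0.09 − 0.75)/(1.4 − 0.75) = 0.3442/0.6500 = 0.5295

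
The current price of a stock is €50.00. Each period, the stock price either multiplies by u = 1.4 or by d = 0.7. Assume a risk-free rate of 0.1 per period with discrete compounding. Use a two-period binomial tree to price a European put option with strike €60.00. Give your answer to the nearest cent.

€9.84

Risk-neutral probability p = (1 + 0.1 − 0.7)/(1.4 − 0.7) = 0.4000/0.7000 = 0.5714
Terminal stock prices: S_uu = 98, S_ud = 49, S_dd = 24.5
Terminal payoffs (K − S): max(-38, 0) = 0, max(11, 0) = 11, max(35.5, 0) = 35.5
Node u (S = 70): V_u = 1/1.1·[0.5714·0.0000 + 0.4286·11.0000] = 4.2857
Node d (S = 35): V_d = 1/1.1·[0.5714·11.0000 + 0.4286·35.5000] = 19.5455
Node 0 (S = 50): V_0 = 1/1.1·[0.5714·4.2857 + 0.4286·19.5455] = 9.8415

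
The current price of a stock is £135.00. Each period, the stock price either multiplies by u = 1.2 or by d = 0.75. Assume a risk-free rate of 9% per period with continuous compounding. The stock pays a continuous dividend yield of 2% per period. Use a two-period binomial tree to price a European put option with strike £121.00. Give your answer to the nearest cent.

Per-period risk-free factor R = e^0.09 = 1.0942; dividend-adjusted growth = e^(0.09−0.02) = 1.0725.
Risk-neutral probability p = (1.0725 − 0.75)/(1.2 − 0.75) = 0.3225/0.4500 = 0.7167
Terminal stock prices: S_uu = 194.4, S_ud = 121.5, S_dd = 75.94
Terminal payoffs (K − S): max(-73.4, 0) = 0, max(-0.5, 0) = 0, max(45.06, 0) = 45.06
Node u (S = 162): V_u = e^(−0.09)·[0.7167·0.0000 + 0.2833·0.0000] = 0.0000
Node d (S = 101.2): V_d = e^(−0.09)·[0.7167·0.0000 + 0.2833·45.0625] = 11.6681
Node 0 (S = 135): V_0 = e^(−0.09)·[0.7167·0.0000 + 0.2833·11.6681] = 3.0212

£3.02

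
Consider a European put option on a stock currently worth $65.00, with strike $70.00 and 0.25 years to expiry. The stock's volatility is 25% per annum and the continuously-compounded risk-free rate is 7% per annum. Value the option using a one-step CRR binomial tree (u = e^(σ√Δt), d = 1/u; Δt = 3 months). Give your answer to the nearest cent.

CRR parameters: u = e^(σ√Δt) = e^(0.25·√0.25) = 1.1331, d = 1/u = 0.8825
Per-period rate: rΔt = 0.07·0.25 = 0.0175, so R = e^0.0175 = 1.0177
Risk-neutral probability p = (e^0.0175 − 0.8825)/(1.1331 − 0.8825) = 0.1352/0.2507 = 0.5392
Terminal stock prices: S_u = 73.65, S_d = 57.36
Terminal payoffs (K − S): max(-3.655, 0) = 0, max(12.64, 0) = 12.64
Node 0 (S = 65): V_0 = e^(−0.0175)·[0.5392·0.0000 + 0.4608·12.6377] = 5.7221

$5.72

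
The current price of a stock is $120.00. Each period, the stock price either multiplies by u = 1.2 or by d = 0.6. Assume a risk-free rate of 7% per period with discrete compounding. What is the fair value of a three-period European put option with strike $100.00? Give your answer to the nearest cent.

Risk-neutral probability p = (1 + 0.07 − 0.6)/(1.2 − 0.6) = 0.4700/0.6000 = 0.7833
Terminal stock prices: S_uuu = 207.4, S_uud = 103.7, S_udd = 51.84, S_ddd = 25.92
Terminal payoffs (K − S): max(-107.4, 0) = 0, max(-3.68, 0) = 0, max(48.16, 0) = 48.16, max(74.08, 0) = 74.08
Node uu (S = 172.8): V_uu = 1/1.07·[0.7833·0.0000 + 0.2167·0.0000] = 0.0000
Node ud (S = 86.4): V_ud = 1/1.07·[0.7833·0.0000 + 0.2167·48.1600] = 9.7520
Node dd (S = 43.2): V_dd = 1/1.07·[0.7833·48.1600 + 0.2167·74.0800] = 50.2579
Node u (S = 144): V_u = 1/1.07·[0.7833·0.0000 + 0.2167·9.7520] = 1.9747
Node d (S = 72): V_d = 1/1.07·[0.7833·9.7520 + 0.2167·50.2579] = 17.3162
Node 0 (S = 120): V_0 = 1/1.07·[0.7833·1.9747 + 0.2167·17.3162] = 4.9520

$4.95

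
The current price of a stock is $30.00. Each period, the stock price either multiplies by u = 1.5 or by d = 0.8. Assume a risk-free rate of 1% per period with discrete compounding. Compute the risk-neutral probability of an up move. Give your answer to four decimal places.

Risk-neutral probability p = (1 + 0.01 − 0.8)/(1.5 − 0.8) = 0.2100/0.7000 = 0.3000

p = 0.3000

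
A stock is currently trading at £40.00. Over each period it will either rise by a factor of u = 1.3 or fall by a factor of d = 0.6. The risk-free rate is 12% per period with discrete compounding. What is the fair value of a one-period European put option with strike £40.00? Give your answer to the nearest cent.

Risk-neutral probability p = (1 + 0.12 − 0.6)/(1.3 − 0.6) = 0.5200/0.7000 = 0.7429
Terminal stock prices: S_u = 52, S_d = 24
Terminal payoffs (K − S): max(-12, 0) = 0, max(16, 0) = 16
Node 0 (S = 40): V_0 = 1/1.12·[0.7429·0.0000 + 0.2571·16.0000] = 3.6735

£3.67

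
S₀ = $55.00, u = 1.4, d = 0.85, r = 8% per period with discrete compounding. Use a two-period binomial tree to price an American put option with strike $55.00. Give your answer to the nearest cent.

Risk-neutral probability p = (1 + 0.08 − 0.85)/(1.4 − 0.85) = 0.2300/0.5500 = 0.4182
Terminal stock prices: S_uu = 107.8, S_ud = 65.45, S_dd = 39.74
Terminal payoffs (K − S): max(-52.8, 0) = 0, max(-10.45, 0) = 0, max(15.26, 0) = 15.26
Node u (S = 77): continuation = 1/1.08·[0.4182·0.0000 + 0.5818·0.0000] = 0.0000; exercise value = 0.0000 ≤ continuation, so V_u = 0.0000
Node d (S = 46.75): continuation = 1/1.08·[0.4182·0.0000 + 0.5818·15.2625] = 8.2222; exercise value = 8.2500 > continuation, so V_d = 8.2500 (exercise)
Node 0 (S = 55): continuation = 1/1.08·[0.4182·0.0000 + 0.5818·8.2500] = 4.4444; exercise value = 0.0000 ≤ continuation, so V_0 = 4.4444

$4.44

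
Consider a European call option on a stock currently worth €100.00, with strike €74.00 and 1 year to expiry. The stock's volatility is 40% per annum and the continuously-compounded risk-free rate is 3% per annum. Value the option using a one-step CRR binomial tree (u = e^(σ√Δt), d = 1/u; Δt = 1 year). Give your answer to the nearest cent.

CRR parameters: u = e^(σ√Δt) = e^(0.4·√1) = 1.4918, d = 1/u = 0.6703
Per-period rate: rΔt = 0.03·1 = 0.03, so R = e^0.03 = 1.0305
Risk-neutral probability p = (e^0.03 − 0.6703)/(1.4918 − 0.6703) = 0.3601/0.8215 = 0.4384
Terminal stock prices: S_u = 149.2, S_d = 67.03
Terminal payoffs (S − K): max(75.18, 0) = 75.18, max(-6.968, 0) = 0
Node 0 (S = 100): V_0 = e^(−0.03)·[0.4384·75.1825 + 0.5616·0.0000] = 31.9847

€31.98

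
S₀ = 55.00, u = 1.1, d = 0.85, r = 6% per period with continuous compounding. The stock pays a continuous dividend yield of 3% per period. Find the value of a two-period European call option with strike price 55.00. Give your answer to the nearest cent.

Per-period risk-free factor R = e^0.06 = 1.0618; dividend-adjusted growth = e^(0.06−0.03) = 1.0305.
Risk-neutral probability p = (1.0305 − 0.85)/(1.1 − 0.85) = 0.1805/0.2500 = 0.7218
Terminal stock prices: S_uu = 66.55, S_ud = 51.43, S_dd = 39.74
Terminal payoffs (S − K): max(11.55, 0) = 11.55, max(-3.575, 0) = 0, max(-15.26, 0) = 0
Node u (S = 60.5): V_u = e^(−0.06)·[0.7218·11.5500 + 0.2782·0.0000] = 7.8515
Node d (S = 46.75): V_d = e^(−0.06)·[0.7218·0.0000 + 0.2782·0.0000] = 0.0000
Node 0 (S = 55): V_0 = e^(−0.06)·[0.7218·7.8515 + 0.2782·0.0000] = 5.3373

5.34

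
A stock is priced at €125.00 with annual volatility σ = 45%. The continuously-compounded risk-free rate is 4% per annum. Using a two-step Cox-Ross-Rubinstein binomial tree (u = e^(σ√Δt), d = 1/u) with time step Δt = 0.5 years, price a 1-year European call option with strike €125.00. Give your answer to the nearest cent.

CRR parameters: u = e^(σ√Δt) = e^(0.45·√0.5) = 1.3746, d = 1/u = 0.7275
Per-period rate: rΔt = 0.04·0.5 = 0.02, so R = e^0.02 = 1.0202
Risk-neutral probability p = (e^0.02 − 0.7275)/(1.3746 − 0.7275) = 0.2927/0.6472 = 0.4523
Terminal stock prices: S_uu = 236.2, S_ud = 125, S_dd = 66.15
Terminal payoffs (S − K): max(111.2, 0) = 111.2, max(0, 0) = 0, max(-58.85, 0) = 0
Node u (S = 171.8): V_u = e^(−0.02)·[0.4523·111.2073 + 0.5477·0.0000] = 49.3062
Node d (S = 90.93): V_d = e^(−0.02)·[0.4523·0.0000 + 0.5477·0.0000] = 0.0000
Node 0 (S = 125): V_0 = e^(−0.02)·[0.4523·49.3062 + 0.5477·0.0000] = 21.8610

€21.86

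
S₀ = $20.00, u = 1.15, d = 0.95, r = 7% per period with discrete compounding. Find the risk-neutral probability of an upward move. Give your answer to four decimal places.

Risk-neutral probability p = (1 + 0.07 − 0.95)/(1.15 − 0.95) = 0.1200/0.2000 = 0.6000

p = 0.6000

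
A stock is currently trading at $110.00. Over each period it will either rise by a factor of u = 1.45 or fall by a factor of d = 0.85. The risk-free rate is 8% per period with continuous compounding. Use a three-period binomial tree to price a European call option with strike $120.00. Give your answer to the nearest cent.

$26.66

Risk-neutral probability p = (e^0.08 − 0.85)/(1.45 − 0.85) = 0.2333/0.6000 = 0.3888
Terminal stock prices: S_uuu = 335.3, S_uud = 196.6, S_udd = 115.2, S_ddd = 67.55
Terminal payoffs (S − K): max(215.3, 0) = 215.3, max(76.58, 0) = 76.58, max(-4.761, 0) = 0, max(-52.45, 0) = 0
Node uu (S = 231.3): V_uu = e^(−0.08)·[0.3888·215.3487 + 0.6112·76.5838] = 120.5010
Node ud (S = 135.6): V_ud = e^(−0.08)·[0.3888·76.5838 + 0.6112·0.0000] = 27.4873
Node dd (S = 79.47): V_dd = e^(−0.08)·[0.3888·0.0000 + 0.6112·0.0000] = 0.0000
Node u (S = 159.5): V_u = e^(−0.08)·[0.3888·120.5010 + 0.6112·27.4873] = 58.7583
Node d (S = 93.5): V_d = e^(−0.08)·[0.3888·27.4873 + 0.6112·0.0000] = 9.8657
Node 0 (S = 110): V_0 = e^(−0.08)·[0.3888·58.7583 + 0.6112·9.8657] = 26.6557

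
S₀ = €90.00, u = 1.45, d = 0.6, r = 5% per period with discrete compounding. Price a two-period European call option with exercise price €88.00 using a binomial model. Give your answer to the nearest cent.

€25.73

Risk-neutral probability p = (1 + 0.05 − 0.6)/(1.45 − 0.6) = 0.4500/0.8500 = 0.5294
Terminal stock prices: S_uu = 189.2, S_ud = 78.3, S_dd = 32.4
Terminal payoffs (S − K): max(101.2, 0) = 101.2, max(-9.7, 0) = 0, max(-55.6, 0) = 0
Node u (S = 130.5): V_u = 1/1.05·[0.5294·101.2250 + 0.4706·0.0000] = 51.0378
Node d (S = 54): V_d = 1/1.05·[0.5294·0.0000 + 0.4706·0.0000] = 0.0000
Node 0 (S = 90): V_0 = 1/1.05·[0.5294·51.0378 + 0.4706·0.0000] = 25.7334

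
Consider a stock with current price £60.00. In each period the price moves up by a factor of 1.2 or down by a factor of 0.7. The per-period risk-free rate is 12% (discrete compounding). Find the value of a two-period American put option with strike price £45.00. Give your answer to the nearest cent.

Risk-neutral probability p = (1 + 0.12 − 0.7)/(1.2 − 0.7) = 0.4200/0.5000 = 0.8400
Terminal stock prices: S_uu = 86.4, S_ud = 50.4, S_dd = 29.4
Terminal payoffs (K − S): max(-41.4, 0) = 0, max(-5.4, 0) = 0, max(15.6, 0) = 15.6
Node u (S = 72): continuation = 1/1.12·[0.8400·0.0000 + 0.1600·0.0000] = 0.0000; exercise value = 0.0000 ≤ continuation, so V_u = 0.0000
Node d (S = 42): continuation = 1/1.12·[0.8400·0.0000 + 0.1600·15.6000] = 2.2286; exercise value = 3.0000 > continuation, so V_d = 3.0000 (exercise)
Node 0 (S = 60): continuation = 1/1.12·[0.8400·0.0000 + 0.1600·3.0000] = 0.4286; exercise value = 0.0000 ≤ continuation, so V_0 = 0.4286

£0.43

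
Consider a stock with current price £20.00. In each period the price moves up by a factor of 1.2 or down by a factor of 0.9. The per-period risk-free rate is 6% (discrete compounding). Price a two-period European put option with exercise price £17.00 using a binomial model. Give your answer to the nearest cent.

£0.16

Risk-neutral probability p = (1 + 0.06 − 0.9)/(1.2 − 0.9) = 0.1600/0.3000 = 0.5333
Terminal stock prices: S_uu = 28.8, S_ud = 21.6, S_dd = 16.2
Terminal payoffs (K − S): max(-11.8, 0) = 0, max(-4.6, 0) = 0, max(0.8, 0) = 0.8
Node u (S = 24): V_u = 1/1.06·[0.5333·0.0000 + 0.4667·0.0000] = 0.0000
Node d (S = 18): V_d = 1/1.06·[0.5333·0.0000 + 0.4667·0.8000] = 0.3522
Node 0 (S = 20): V_0 = 1/1.06·[0.5333·0.0000 + 0.4667·0.3522] = 0.1551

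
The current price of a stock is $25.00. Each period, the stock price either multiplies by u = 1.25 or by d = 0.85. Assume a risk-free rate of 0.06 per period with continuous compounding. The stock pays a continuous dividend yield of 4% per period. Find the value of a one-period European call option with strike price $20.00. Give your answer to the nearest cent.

Per-period risk-free factor R = e^0.06 = 1.0618; dividend-adjusted growth = e^(0.06−0.04) = 1.0202.
Risk-neutral probability p = (1.0202 − 0.85)/(1.25 − 0.85) = 0.1702/0.4000 = 0.4255
Terminal stock prices: S_u = 31.25, S_d = 21.25
Terminal payoffs (S − K): max(11.25, 0) = 11.25, max(1.25, 0) = 1.25
Node 0 (S = 25): V_0 = e^(−0.06)·[0.4255·11.2500 + 0.5745·1.2500] = 5.1844

$5.18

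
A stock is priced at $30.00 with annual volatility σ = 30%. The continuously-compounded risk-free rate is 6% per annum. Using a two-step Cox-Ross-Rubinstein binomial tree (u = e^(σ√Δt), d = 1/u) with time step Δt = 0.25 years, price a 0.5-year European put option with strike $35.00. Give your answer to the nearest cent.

CRR parameters: u = e^(σ√Δt) = e^(0.3·√0.25) = 1.1618, d = 1/u = 0.8607
Per-period rate: rΔt = 0.06·0.25 = 0.015, so R = e^0.015 = 1.0151
Risk-neutral probability p = (e^0.015 − 0.8607)/(1.1618 − 0.8607) = 0.1544/0.3011 = 0.5128
Terminal stock prices: S_uu = 40.5, S_ud = 30, S_dd = 22.22
Terminal payoffs (K − S): max(-5.496, 0) = 0, max(5, 0) = 5, max(12.78, 0) = 12.78
Node u (S = 34.86): V_u = e^(−0.015)·[0.5128·0.0000 + 0.4872·5.0000] = 2.3999
Node d (S = 25.82): V_d = e^(−0.015)·[0.5128·5.0000 + 0.4872·12.7755] = 8.6577
Node 0 (S = 30): V_0 = e^(−0.015)·[0.5128·2.3999 + 0.4872·8.6577] = 5.3678

$5.37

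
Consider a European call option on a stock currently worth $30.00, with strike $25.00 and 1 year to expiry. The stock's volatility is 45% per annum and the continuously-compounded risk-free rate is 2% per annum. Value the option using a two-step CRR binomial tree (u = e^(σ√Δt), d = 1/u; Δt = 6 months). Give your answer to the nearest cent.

CRR parameters: u = e^(σ√Δt) = e^(0.45·√0.5) = 1.3746, d = 1/u = 0.7275
Per-period rate: rΔt = 0.02·0.5 = 0.01, so R = e^0.01 = 1.0101
Risk-neutral probability p = (e^0.01 − 0.7275)/(1.3746 − 0.7275) = 0.2826/0.6472 = 0.4366
Terminal stock prices: S_uu = 56.69, S_ud = 30, S_dd = 15.88
Terminal payoffs (S − K): max(31.69, 0) = 31.69, max(5, 0) = 5, max(-9.124, 0) = 0
Node u (S = 41.24): V_u = e^(−0.01)·[0.4366·31.6898 + 0.5634·5.0000] = 16.4882
Node d (S = 21.82): V_d = e^(−0.01)·[0.4366·5.0000 + 0.5634·0.0000] = 2.1615
Node 0 (S = 30): V_0 = e^(−0.01)·[0.4366·16.4882 + 0.5634·2.1615] = 8.3334

$8.33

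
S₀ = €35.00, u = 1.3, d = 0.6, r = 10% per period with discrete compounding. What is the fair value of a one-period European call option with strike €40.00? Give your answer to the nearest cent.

Risk-neutral probability p = (1 + 0.1 − 0.6)/(1.3 − 0.6) = 0.5000/0.7000 = 0.7143
Terminal stock prices: S_u = 45.5, S_d = 21
Terminal payoffs (S − K): max(5.5, 0) = 5.5, max(-19, 0) = 0
Node 0 (S = 35): V_0 = 1/1.1·[0.7143·5.5000 + 0.2857·0.0000] = 3.5714

€3.57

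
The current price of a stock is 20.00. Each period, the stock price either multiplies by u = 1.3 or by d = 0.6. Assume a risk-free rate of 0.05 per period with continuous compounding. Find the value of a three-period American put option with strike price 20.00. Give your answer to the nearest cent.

Risk-neutral probability p = (e^0.05 − 0.6)/(1.3 − 0.6) = 0.4513/0.7000 = 0.6447
Terminal stock prices: S_uuu = 43.94, S_uud = 20.28, S_udd = 9.36, S_ddd = 4.32
Terminal payoffs (K − S): max(-23.94, 0) = 0, max(-0.28, 0) = 0, max(10.64, 0) = 10.64, max(15.68, 0) = 15.68
Node uu (S = 33.8): continuation = e^(−0.05)·[0.6447·0.0000 + 0.3553·0.0000] = 0.0000; exercise value = 0.0000 ≤ continuation, so V_uu = 0.0000
Node ud (S = 15.6): continuation = e^(−0.05)·[0.6447·0.0000 + 0.3553·10.6400] = 3.5963; exercise value = 4.4000 > continuation, so V_ud = 4.4000 (exercise)
Node dd (S = 7.2): continuation = e^(−0.05)·[0.6447·10.6400 + 0.3553·15.6800] = 11.8246; exercise value = 12.8000 > continuation, so V_dd = 12.8000 (exercise)
Node u (S = 26): continuation = e^(−0.05)·[0.6447·0.0000 + 0.3553·4.4000] = 1.4872; exercise value = 0.0000 ≤ continuation, so V_u = 1.4872
Node d (S = 12): continuation = e^(−0.05)·[0.6447·4.4000 + 0.3553·12.8000] = 7.0246; exercise value = 8.0000 > continuation, so V_d = 8.0000 (exercise)
Node 0 (S = 20): continuation = e^(−0.05)·[0.6447·1.4872 + 0.3553·8.0000] = 3.6160; exercise value = 0.0000 ≤ continuation, so V_0 = 3.6160

3.62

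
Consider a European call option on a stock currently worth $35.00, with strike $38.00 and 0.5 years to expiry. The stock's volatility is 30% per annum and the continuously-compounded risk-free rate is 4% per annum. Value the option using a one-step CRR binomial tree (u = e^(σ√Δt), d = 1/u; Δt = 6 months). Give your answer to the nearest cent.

$2.55

CRR parameters: u = e^(σ√Δt) = e^(0.3·√0.5) = 1.2363, d = 1/u = 0.8089
Per-period rate: rΔt = 0.04·0.5 = 0.02, so R = e^0.02 = 1.0202
Risk-neutral probability p = (e^0.02 − 0.8089)/(1.2363 − 0.8089) = 0.2113/0.4275 = 0.4944
Terminal stock prices: S_u = 43.27, S_d = 28.31
Terminal payoffs (S − K): max(5.271, 0) = 5.271, max(-9.69, 0) = 0
Node 0 (S = 35): V_0 = e^(−0.02)·[0.4944·5.2709 + 0.5056·0.0000] = 2.5545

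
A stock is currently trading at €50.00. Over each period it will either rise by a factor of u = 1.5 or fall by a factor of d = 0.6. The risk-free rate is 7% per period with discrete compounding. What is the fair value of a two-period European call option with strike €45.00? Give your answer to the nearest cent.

€16.08

Risk-neutral probability p = (1 + 0.07 − 0.6)/(1.5 − 0.6) = 0.4700/0.9000 = 0.5222
Terminal stock prices: S_uu = 112.5, S_ud = 45, S_dd = 18
Terminal payoffs (S − K): max(67.5, 0) = 67.5, max(0, 0) = 0, max(-27, 0) = 0
Node u (S = 75): V_u = 1/1.07·[0.5222·67.5000 + 0.4778·0.0000] = 32.9439
Node d (S = 30): V_d = 1/1.07·[0.5222·0.0000 + 0.4778·0.0000] = 0.0000
Node 0 (S = 50): V_0 = 1/1.07·[0.5222·32.9439 + 0.4778·0.0000] = 16.0786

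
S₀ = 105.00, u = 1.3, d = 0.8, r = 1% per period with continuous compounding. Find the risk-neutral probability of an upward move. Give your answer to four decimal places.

Risk-neutral probability p = (e^0.01 − 0.8)/(1.3 − 0.8) = 0.2101/0.5000 = 0.4201

p = 0.4201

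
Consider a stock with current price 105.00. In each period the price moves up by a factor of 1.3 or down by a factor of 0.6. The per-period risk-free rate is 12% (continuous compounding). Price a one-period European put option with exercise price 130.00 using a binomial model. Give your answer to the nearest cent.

Risk-neutral probability p = (e^0.12 − 0.6)/(1.3 − 0.6) = 0.5275/0.7000 = 0.7536
Terminal stock prices: S_u = 136.5, S_d = 63
Terminal payoffs (K − S): max(-6.5, 0) = 0, max(67, 0) = 67
Node 0 (S = 105): V_0 = e^(−0.12)·[0.7536·0.0000 + 0.2464·67.0000] = 14.6440

14.64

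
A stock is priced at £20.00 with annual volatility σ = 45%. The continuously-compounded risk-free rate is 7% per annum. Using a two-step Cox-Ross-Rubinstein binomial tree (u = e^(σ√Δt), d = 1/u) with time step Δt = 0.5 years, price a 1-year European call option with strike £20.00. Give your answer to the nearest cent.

£3.76

CRR parameters: u = e^(σ√Δt) = e^(0.45·√0.5) = 1.3746, d = 1/u = 0.7275
Per-period rate: rΔt = 0.07·0.5 = 0.035, so R = e^0.035 = 1.0356
Risk-neutral probability p = (e^0.035 − 0.7275)/(1.3746 − 0.7275) = 0.3082/0.6472 = 0.4762
Terminal stock prices: S_uu = 37.79, S_ud = 20, S_dd = 10.58
Terminal payoffs (S − K): max(17.79, 0) = 17.79, max(0, 0) = 0, max(-9.416, 0) = 0
Node u (S = 27.49): V_u = e^(−0.035)·[0.4762·17.7932 + 0.5238·0.0000] = 8.1809
Node d (S = 14.55): V_d = e^(−0.035)·[0.4762·0.0000 + 0.5238·0.0000] = 0.0000
Node 0 (S = 20): V_0 = e^(−0.035)·[0.4762·8.1809 + 0.5238·0.0000] = 3.7614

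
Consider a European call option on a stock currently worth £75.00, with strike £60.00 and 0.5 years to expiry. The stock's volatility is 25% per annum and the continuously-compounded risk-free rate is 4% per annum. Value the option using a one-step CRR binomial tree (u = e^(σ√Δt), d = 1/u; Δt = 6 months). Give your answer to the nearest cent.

CRR parameters: u = e^(σ√Δt) = e^(0.25·√0.5) = 1.1934, d = 1/u = 0.8380
Per-period rate: rΔt = 0.04·0.5 = 0.02, so R = e^0.02 = 1.0202
Risk-neutral probability p = (e^0.02 − 0.8380)/(1.1934 − 0.8380) = 0.1822/0.3554 = 0.5128
Terminal stock prices: S_u = 89.5, S_d = 62.85
Terminal payoffs (S − K): max(29.5, 0) = 29.5, max(2.848, 0) = 2.848
Node 0 (S = 75): V_0 = e^(−0.02)·[0.5128·29.5023 + 0.4872·2.8475] = 16.1881

£16.19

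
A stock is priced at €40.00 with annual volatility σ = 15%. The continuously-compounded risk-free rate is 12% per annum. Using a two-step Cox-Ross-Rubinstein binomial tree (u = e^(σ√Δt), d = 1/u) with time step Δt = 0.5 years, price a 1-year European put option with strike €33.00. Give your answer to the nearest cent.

€0.03

CRR parameters: u = e^(σ√Δt) = e^(0.15·√0.5) = 1.1119, d = 1/u = 0.8994
Per-period rate: rΔt = 0.12·0.5 = 0.06, so R = e^0.06 = 1.0618
Risk-neutral probability p = (e^0.06 − 0.8994)/(1.1119 − 0.8994) = 0.1625/0.2125 = 0.7645
Terminal stock prices: S_uu = 49.45, S_ud = 40, S_dd = 32.35
Terminal payoffs (K − S): max(-16.45, 0) = 0, max(-7, 0) = 0, max(0.6457, 0) = 0.6457
Node u (S = 44.48): V_u = e^(−0.06)·[0.7645·0.0000 + 0.2355·0.0000] = 0.0000
Node d (S = 35.97): V_d = e^(−0.06)·[0.7645·0.0000 + 0.2355·0.6457] = 0.1432
Node 0 (S = 40): V_0 = e^(−0.06)·[0.7645·0.0000 + 0.2355·0.1432] = 0.0318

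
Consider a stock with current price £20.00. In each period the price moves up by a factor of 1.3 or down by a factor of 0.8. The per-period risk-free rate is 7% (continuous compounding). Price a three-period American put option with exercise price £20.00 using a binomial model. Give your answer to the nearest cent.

Risk-neutral probability p = (e^0.07 − 0.8)/(1.3 − 0.8) = 0.2725/0.5000 = 0.5450
Terminal stock prices: S_uuu = 43.94, S_uud = 27.04, S_udd = 16.64, S_ddd = 10.24
Terminal payoffs (K − S): max(-23.94, 0) = 0, max(-7.04, 0) = 0, max(3.36, 0) = 3.36, max(9.76, 0) = 9.76
Node uu (S = 33.8): continuation = e^(−0.07)·[0.5450·0.0000 + 0.4550·0.0000] = 0.0000; exercise value = 0.0000 ≤ continuation, so V_uu = 0.0000
Node ud (S = 20.8): continuation = e^(−0.07)·[0.5450·0.0000 + 0.4550·3.3600] = 1.4254; exercise value = 0.0000 ≤ continuation, so V_ud = 1.4254
Node dd (S = 12.8): continuation = e^(−0.07)·[0.5450·3.3600 + 0.4550·9.7600] = 5.8479; exercise value = 7.2000 > continuation, so V_dd = 7.2000 (exercise)
Node u (S = 26): continuation = e^(−0.07)·[0.5450·0.0000 + 0.4550·1.4254] = 0.6047; exercise value = 0.0000 ≤ continuation, so V_u = 0.6047
Node d (S = 16): continuation = e^(−0.07)·[0.5450·1.4254 + 0.4550·7.2000] = 3.7788; exercise value = 4.0000 > continuation, so V_d = 4.0000 (exercise)
Node 0 (S = 20): continuation = e^(−0.07)·[0.5450·0.6047 + 0.4550·4.0000] = 2.0042; exercise value = 0.0000 ≤ continuation, so V_0 = 2.0042

£2.00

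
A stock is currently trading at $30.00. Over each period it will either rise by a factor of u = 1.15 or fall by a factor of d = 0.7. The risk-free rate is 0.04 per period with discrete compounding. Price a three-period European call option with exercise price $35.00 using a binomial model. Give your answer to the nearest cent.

Risk-neutral probability p = (1 + 0.04 − 0.7)/(1.15 − 0.7) = 0.3400/0.4500 = 0.7556
Terminal stock prices: S_uuu = 45.63, S_uud = 27.77, S_udd = 16.9, S_ddd = 10.29
Terminal payoffs (S − K): max(10.63, 0) = 10.63, max(-7.228, 0) = 0, max(-18.1, 0) = 0, max(-24.71, 0) = 0
Node uu (S = 39.67): V_uu = 1/1.04·[0.7556·10.6262 + 0.2444·0.0000] = 7.7199
Node ud (S = 24.15): V_ud = 1/1.04·[0.7556·0.0000 + 0.2444·0.0000] = 0.0000
Node dd (S = 14.7): V_dd = 1/1.04·[0.7556·0.0000 + 0.2444·0.0000] = 0.0000
Node u (S = 34.5): V_u = 1/1.04·[0.7556·7.7199 + 0.2444·0.0000] = 5.6085
Node d (S = 21): V_d = 1/1.04·[0.7556·0.0000 + 0.2444·0.0000] = 0.0000
Node 0 (S = 30): V_0 = 1/1.04·[0.7556·5.6085 + 0.2444·0.0000] = 4.0745

$4.07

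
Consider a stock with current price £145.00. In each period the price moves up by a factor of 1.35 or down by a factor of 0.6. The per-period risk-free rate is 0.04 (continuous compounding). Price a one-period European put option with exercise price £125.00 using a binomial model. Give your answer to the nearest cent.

Risk-neutral probability p = (e^0.04 − 0.6)/(1.35 − 0.6) = 0.4408/0.7500 = 0.5877
Terminal stock prices: S_u = 195.8, S_d = 87
Terminal payoffs (K − S): max(-70.75, 0) = 0, max(38, 0) = 38
Node 0 (S = 145): V_0 = e^(−0.04)·[0.5877·0.0000 + 0.4123·38.0000] = 15.0513

£15.05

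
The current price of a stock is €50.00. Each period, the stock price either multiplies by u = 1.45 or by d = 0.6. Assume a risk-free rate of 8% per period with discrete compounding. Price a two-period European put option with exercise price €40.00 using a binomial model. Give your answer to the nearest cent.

Risk-neutral probability p = (1 + 0.08 − 0.6)/(1.45 − 0.6) = 0.4800/0.8500 = 0.5647
Terminal stock prices: S_uu = 105.1, S_ud = 43.5, S_dd = 18
Terminal payoffs (K − S): max(-65.12, 0) = 0, max(-3.5, 0) = 0, max(22, 0) = 22
Node u (S = 72.5): V_u = 1/1.08·[0.5647·0.0000 + 0.4353·0.0000] = 0.0000
Node d (S = 30): V_d = 1/1.08·[0.5647·0.0000 + 0.4353·22.0000] = 8.8671
Node 0 (S = 50): V_0 = 1/1.08·[0.5647·0.0000 + 0.4353·8.8671] = 3.5739

€3.57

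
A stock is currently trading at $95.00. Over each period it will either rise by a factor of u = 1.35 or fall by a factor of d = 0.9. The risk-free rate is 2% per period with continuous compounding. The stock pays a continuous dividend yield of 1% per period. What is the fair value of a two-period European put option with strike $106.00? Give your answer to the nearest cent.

Per-period risk-free factor R = e^0.02 = 1.0202; dividend-adjusted growth = e^(0.02−0.01) = 1.0101.
Risk-neutral probability p = (1.0101 − 0.9)/(1.35 − 0.9) = 0.1101/0.4500 = 0.2446
Terminal stock prices: S_uu = 173.1, S_ud = 115.4, S_dd = 76.95
Terminal payoffs (K − S): max(-67.14, 0) = 0, max(-9.425, 0) = 0, max(29.05, 0) = 29.05
Node u (S = 128.2): V_u = e^(−0.02)·[0.2446·0.0000 + 0.7554·0.0000] = 0.0000
Node d (S = 85.5): V_d = e^(−0.02)·[0.2446·0.0000 + 0.7554·29.0500] = 21.5111
Node 0 (S = 95): V_0 = e^(−0.02)·[0.2446·0.0000 + 0.7554·21.5111] = 15.9287

$15.93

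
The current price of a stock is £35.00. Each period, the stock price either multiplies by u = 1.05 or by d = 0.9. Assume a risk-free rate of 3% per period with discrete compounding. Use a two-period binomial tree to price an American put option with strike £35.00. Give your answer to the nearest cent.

£0.66

Risk-neutral probability p = (1 + 0.03 − 0.9)/(1.05 − 0.9) = 0.1300/0.1500 = 0.8667
Terminal stock prices: S_uu = 38.59, S_ud = 33.08, S_dd = 28.35
Terminal payoffs (K − S): max(-3.587, 0) = 0, max(1.925, 0) = 1.925, max(6.65, 0) = 6.65
Node u (S = 36.75): continuation = 1/1.03·[0.8667·0.0000 + 0.1333·1.9250] = 0.2492; exercise value = 0.0000 ≤ continuation, so V_u = 0.2492
Node d (S = 31.5): continuation = 1/1.03·[0.8667·1.9250 + 0.1333·6.6500] = 2.4806; exercise value = 3.5000 > continuation, so V_d = 3.5000 (exercise)
Node 0 (S = 35): continuation = 1/1.03·[0.8667·0.2492 + 0.1333·3.5000] = 0.6627; exercise value = 0.0000 ≤ continuation, so V_0 = 0.6627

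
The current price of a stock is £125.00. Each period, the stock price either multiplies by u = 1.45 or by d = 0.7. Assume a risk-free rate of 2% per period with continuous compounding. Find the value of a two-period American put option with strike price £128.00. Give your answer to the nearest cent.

Risk-neutral probability p = (e^0.02 − 0.7)/(1.45 − 0.7) = 0.3202/0.7500 = 0.4269
Terminal stock prices: S_uu = 262.8, S_ud = 126.9, S_dd = 61.25
Terminal payoffs (K − S): max(-134.8, 0) = 0, max(1.125, 0) = 1.125, max(66.75, 0) = 66.75
Node u (S = 181.2): continuation = e^(−0.02)·[0.4269·0.0000 + 0.5731·1.1250] = 0.6319; exercise value = 0.0000 ≤ continuation, so V_u = 0.6319
Node d (S = 87.5): continuation = e^(−0.02)·[0.4269·1.1250 + 0.5731·66.7500] = 37.9654; exercise value = 40.5000 > continuation, so V_d = 40.5000 (exercise)
Node 0 (S = 125): continuation = e^(−0.02)·[0.4269·0.6319 + 0.5731·40.5000] = 23.0140; exercise value = 3.0000 ≤ continuation, so V_0 = 23.0140

£23.01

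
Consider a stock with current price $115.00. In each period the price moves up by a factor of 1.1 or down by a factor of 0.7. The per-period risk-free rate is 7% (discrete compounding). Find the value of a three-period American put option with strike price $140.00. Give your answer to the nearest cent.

$25.00

Risk-neutral probability p = (1 + 0.07 − 0.7)/(1.1 − 0.7) = 0.3700/0.4000 = 0.9250
Terminal stock prices: S_uuu = 153.1, S_uud = 97.41, S_udd = 61.98, S_ddd = 39.44
Terminal payoffs (K − S): max(-13.07, 0) = 0, max(42.59, 0) = 42.59, max(78.02, 0) = 78.02, max(100.6, 0) = 100.6
Node uu (S = 139.2): continuation = 1/1.07·[0.9250·0.0000 + 0.0750·42.5950] = 2.9856; exercise value = 0.8500 ≤ continuation, so V_uu = 2.9856
Node ud (S = 88.55): continuation = 1/1.07·[0.9250·42.5950 + 0.0750·78.0150] = 42.2911; exercise value = 51.4500 > continuation, so V_ud = 51.4500 (exercise)
Node dd (S = 56.35): continuation = 1/1.07·[0.9250·78.0150 + 0.0750·100.5550] = 74.4911; exercise value = 83.6500 > continuation, so V_dd = 83.6500 (exercise)
Node u (S = 126.5): continuation = 1/1.07·[0.9250·2.9856 + 0.0750·51.4500] = 6.1873; exercise value = 13.5000 > continuation, so V_u = 13.5000 (exercise)
Node d (S = 80.5): continuation = 1/1.07·[0.9250·51.4500 + 0.0750·83.6500] = 50.3411; exercise value = 59.5000 > continuation, so V_d = 59.5000 (exercise)
Node 0 (S = 115): continuation = 1/1.07·[0.9250·13.5000 + 0.0750·59.5000] = 15.8411; exercise value = 25.0000 > continuation, so V_0 = 25.0000 (exercise)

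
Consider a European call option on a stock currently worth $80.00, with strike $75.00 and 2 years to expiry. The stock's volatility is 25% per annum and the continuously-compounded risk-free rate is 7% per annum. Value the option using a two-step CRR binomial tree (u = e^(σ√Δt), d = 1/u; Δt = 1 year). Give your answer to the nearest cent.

$18.83

CRR parameters: u = e^(σ√Δt) = e^(0.25·√1) = 1.2840, d = 1/u = 0.7788
Per-period rate: rΔt = 0.07·1 = 0.07, so R = e^0.07 = 1.0725
Risk-neutral probability p = (e^0.07 − 0.7788)/(1.2840 − 0.7788) = 0.2937/0.5052 = 0.5813
Terminal stock prices: S_uu = 131.9, S_ud = 80, S_dd = 48.52
Terminal payoffs (S − K): max(56.9, 0) = 56.9, max(5, 0) = 5, max(-26.48, 0) = 0
Node u (S = 102.7): V_u = e^(−0.07)·[0.5813·56.8977 + 0.4187·5.0000] = 32.7925
Node d (S = 62.3): V_d = e^(−0.07)·[0.5813·5.0000 + 0.4187·0.0000] = 2.7102
Node 0 (S = 80): V_0 = e^(−0.07)·[0.5813·32.7925 + 0.4187·2.7102] = 18.8327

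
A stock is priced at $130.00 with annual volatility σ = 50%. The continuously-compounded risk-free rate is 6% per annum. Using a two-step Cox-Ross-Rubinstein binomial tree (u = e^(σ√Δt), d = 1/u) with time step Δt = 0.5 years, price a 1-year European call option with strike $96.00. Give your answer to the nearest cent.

CRR parameters: u = e^(σ√Δt) = e^(0.5·√0.5) = 1.4241, d = 1/u = 0.7022
Per-period rate: rΔt = 0.06·0.5 = 0.03, so R = e^0.03 = 1.0305
Risk-neutral probability p = (e^0.03 − 0.7022)/(1.4241 − 0.7022) = 0.3283/0.7219 = 0.4547
Terminal stock prices: S_uu = 263.7, S_ud = 130, S_dd = 64.1
Terminal payoffs (S − K): max(167.7, 0) = 167.7, max(34, 0) = 34, max(-31.9, 0) = 0
Node u (S = 185.1): V_u = e^(−0.03)·[0.4547·167.6549 + 0.5453·34.0000] = 91.9727
Node d (S = 91.28): V_d = e^(−0.03)·[0.4547·34.0000 + 0.5453·0.0000] = 15.0031
Node 0 (S = 130): V_0 = e^(−0.03)·[0.4547·91.9727 + 0.5453·15.0031] = 48.5238

$48.52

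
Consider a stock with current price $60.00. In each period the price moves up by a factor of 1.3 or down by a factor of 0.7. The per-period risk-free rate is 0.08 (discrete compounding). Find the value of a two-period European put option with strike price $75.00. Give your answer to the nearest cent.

$13.38

Risk-neutral probability p = (1 + 0.08 − 0.7)/(1.3 − 0.7) = 0.3800/0.6000 = 0.6333
Terminal stock prices: S_uu = 101.4, S_ud = 54.6, S_dd = 29.4
Terminal payoffs (K − S): max(-26.4, 0) = 0, max(20.4, 0) = 20.4, max(45.6, 0) = 45.6
Node u (S = 78): V_u = 1/1.08·[0.6333·0.0000 + 0.3667·20.4000] = 6.9259
Node d (S = 42): V_d = 1/1.08·[0.6333·20.4000 + 0.3667·45.6000] = 27.4444
Node 0 (S = 60): V_0 = 1/1.08·[0.6333·6.9259 + 0.3667·27.4444] = 13.3791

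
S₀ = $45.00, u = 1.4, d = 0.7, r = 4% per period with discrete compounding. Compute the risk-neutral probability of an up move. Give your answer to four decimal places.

p = 0.4857

Risk-neutral probability p = (1 + 0.04 − 0.7)/(1.4 − 0.7) = 0.3400/0.7000 = 0.4857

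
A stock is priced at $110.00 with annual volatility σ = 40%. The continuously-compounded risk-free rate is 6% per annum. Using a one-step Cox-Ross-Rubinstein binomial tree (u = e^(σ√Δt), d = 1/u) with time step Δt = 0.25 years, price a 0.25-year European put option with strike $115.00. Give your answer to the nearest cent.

CRR parameters: u = e^(σ√Δt) = e^(0.4·√0.25) = 1.2214, d = 1/u = 0.8187
Per-period rate: rΔt = 0.06·0.25 = 0.015, so R = e^0.015 = 1.0151
Risk-neutral probability p = (e^0.015 − 0.8187)/(1.2214 − 0.8187) = 0.1964/0.4027 = 0.4877
Terminal stock prices: S_u = 134.4, S_d = 90.06
Terminal payoffs (K − S): max(-19.35, 0) = 0, max(24.94, 0) = 24.94
Node 0 (S = 110): V_0 = e^(−0.015)·[0.4877·0.0000 + 0.5123·24.9396] = 12.5864

$12.59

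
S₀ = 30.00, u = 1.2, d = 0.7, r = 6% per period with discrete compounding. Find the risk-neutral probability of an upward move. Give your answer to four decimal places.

p = 0.7200

Risk-neutral probability p = (1 + 0.06 − 0.7)/(1.2 − 0.7) = 0.3600/0.5000 = 0.7200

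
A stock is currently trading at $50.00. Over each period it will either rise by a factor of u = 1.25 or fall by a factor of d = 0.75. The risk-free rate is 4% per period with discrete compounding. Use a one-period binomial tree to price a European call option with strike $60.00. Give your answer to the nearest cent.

Risk-neutral probability p = (1 + 0.04 − 0.75)/(1.25 − 0.75) = 0.2900/0.5000 = 0.5800
Terminal stock prices: S_u = 62.5, S_d = 37.5
Terminal payoffs (S − K): max(2.5, 0) = 2.5, max(-22.5, 0) = 0
Node 0 (S = 50): V_0 = 1/1.04·[0.5800·2.5000 + 0.4200·0.0000] = 1.3942

$1.39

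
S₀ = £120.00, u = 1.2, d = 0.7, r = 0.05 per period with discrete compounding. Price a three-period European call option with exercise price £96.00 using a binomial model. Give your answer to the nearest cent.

Risk-neutral probability p = (1 + 0.05 − 0.7)/(1.2 − 0.7) = 0.3500/0.5000 = 0.7000
Terminal stock prices: S_uuu = 207.4, S_uud = 121, S_udd = 70.56, S_ddd = 41.16
Terminal payoffs (S − K): max(111.4, 0) = 111.4, max(24.96, 0) = 24.96, max(-25.44, 0) = 0, max(-54.84, 0) = 0
Node uu (S = 172.8): V_uu = 1/1.05·[0.7000·111.3600 + 0.3000·24.9600] = 81.3714
Node ud (S = 100.8): V_ud = 1/1.05·[0.7000·24.9600 + 0.3000·0.0000] = 16.6400
Node dd (S = 58.8): V_dd = 1/1.05·[0.7000·0.0000 + 0.3000·0.0000] = 0.0000
Node u (S = 144): V_u = 1/1.05·[0.7000·81.3714 + 0.3000·16.6400] = 59.0019
Node d (S = 84): V_d = 1/1.05·[0.7000·16.6400 + 0.3000·0.0000] = 11.0933
Node 0 (S = 120): V_0 = 1/1.05·[0.7000·59.0019 + 0.3000·11.0933] = 42.5041

£42.50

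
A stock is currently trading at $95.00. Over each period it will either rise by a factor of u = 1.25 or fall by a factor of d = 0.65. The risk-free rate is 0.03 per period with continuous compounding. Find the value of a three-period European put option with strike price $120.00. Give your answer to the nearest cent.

$29.94

Risk-neutral probability p = (e^0.03 − 0.65)/(1.25 − 0.65) = 0.3805/0.6000 = 0.6341
Terminal stock prices: S_uuu = 185.5, S_uud = 96.48, S_udd = 50.17, S_ddd = 26.09
Terminal payoffs (K − S): max(-65.55, 0) = 0, max(23.52, 0) = 23.52, max(69.83, 0) = 69.83, max(93.91, 0) = 93.91
Node uu (S = 148.4): V_uu = e^(−0.03)·[0.6341·0.0000 + 0.3659·23.5156] = 8.3503
Node ud (S = 77.19): V_ud = e^(−0.03)·[0.6341·23.5156 + 0.3659·69.8281] = 39.2660
Node dd (S = 40.14): V_dd = e^(−0.03)·[0.6341·69.8281 + 0.3659·93.9106] = 76.3160
Node u (S = 118.8): V_u = e^(−0.03)·[0.6341·8.3503 + 0.3659·39.2660] = 19.0815
Node d (S = 61.75): V_d = e^(−0.03)·[0.6341·39.2660 + 0.3659·76.3160] = 51.2617
Node 0 (S = 95): V_0 = e^(−0.03)·[0.6341·19.0815 + 0.3659·51.2617] = 29.9446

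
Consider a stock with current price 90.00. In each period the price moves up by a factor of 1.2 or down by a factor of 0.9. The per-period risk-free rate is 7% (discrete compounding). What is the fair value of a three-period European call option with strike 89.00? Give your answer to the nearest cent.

Risk-neutral probability p = (1 + 0.07 − 0.9)/(1.2 − 0.9) = 0.1700/0.3000 = 0.5667
Terminal stock prices: S_uuu = 155.5, S_uud = 116.6, S_udd = 87.48, S_ddd = 65.61
Terminal payoffs (S − K): max(66.52, 0) = 66.52, max(27.64, 0) = 27.64, max(-1.52, 0) = 0, max(-23.39, 0) = 0
Node uu (S = 129.6): V_uu = 1/1.07·[0.5667·66.5200 + 0.4333·27.6400] = 46.4224
Node ud (S = 97.2): V_ud = 1/1.07·[0.5667·27.6400 + 0.4333·0.0000] = 14.6380
Node dd (S = 72.9): V_dd = 1/1.07·[0.5667·0.0000 + 0.4333·0.0000] = 0.0000
Node u (S = 108): V_u = 1/1.07·[0.5667·46.4224 + 0.4333·14.6380] = 30.5133
Node d (S = 81): V_d = 1/1.07·[0.5667·14.6380 + 0.4333·0.0000] = 7.7522
Node 0 (S = 90): V_0 = 1/1.07·[0.5667·30.5133 + 0.4333·7.7522] = 19.2992

19.30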